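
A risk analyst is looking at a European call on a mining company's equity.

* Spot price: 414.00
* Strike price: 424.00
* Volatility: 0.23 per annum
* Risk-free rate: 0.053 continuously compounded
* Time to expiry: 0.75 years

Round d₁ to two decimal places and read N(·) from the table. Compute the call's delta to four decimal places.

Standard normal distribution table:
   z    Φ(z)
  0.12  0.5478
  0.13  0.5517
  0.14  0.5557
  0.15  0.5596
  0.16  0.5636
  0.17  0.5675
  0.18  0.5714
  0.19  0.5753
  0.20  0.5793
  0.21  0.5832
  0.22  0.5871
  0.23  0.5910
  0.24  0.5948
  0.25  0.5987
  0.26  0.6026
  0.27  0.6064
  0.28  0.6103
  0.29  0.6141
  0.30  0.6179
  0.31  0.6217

σ√T = 0.23 × 0.8660 = 0.1992
d₁ = [ln(414/424) + (0.053 + 0.23²/2)·0.75] / 0.1992 = [-0.0239 + 0.0596] / 0.1992 = 0.1793 which rounds to 0.18
N(d₁) = N(0.18) = 0.5714
Δ_call = N(d₁) = 0.5714

0.5714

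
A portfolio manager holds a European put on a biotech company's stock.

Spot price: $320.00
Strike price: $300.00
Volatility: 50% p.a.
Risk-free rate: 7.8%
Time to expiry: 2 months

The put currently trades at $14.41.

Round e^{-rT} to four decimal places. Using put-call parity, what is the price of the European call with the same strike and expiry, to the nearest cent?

exp(−rT) = exp(−0.078·0.1667) = 0.9871
Put-call parity: C − P = S − K·e^(−rT) = 320 − 300·0.9871 = 320 − 296.1300 = 23.8700
C = P + (C − P) = 14.41 + (23.8700) = 38.2800

$38.28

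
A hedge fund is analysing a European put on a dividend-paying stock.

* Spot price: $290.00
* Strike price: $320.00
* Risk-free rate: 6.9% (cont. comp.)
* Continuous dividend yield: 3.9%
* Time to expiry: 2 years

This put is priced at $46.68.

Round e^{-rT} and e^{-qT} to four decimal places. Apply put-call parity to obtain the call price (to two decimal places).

e^(−qT) = e^(−0.039·2) = 0.9250;  e^(−rT) = e^(−0.069·2) = 0.8711
Put-call parity: C − P = S·e^(−qT) − K·e^(−rT) = 290·0.9250 − 320·0.8711 = 268.2500 − 278.7520 = -10.5020
C = P + (C − P) = 46.68 + (-10.5020) = 36.1780

$36.18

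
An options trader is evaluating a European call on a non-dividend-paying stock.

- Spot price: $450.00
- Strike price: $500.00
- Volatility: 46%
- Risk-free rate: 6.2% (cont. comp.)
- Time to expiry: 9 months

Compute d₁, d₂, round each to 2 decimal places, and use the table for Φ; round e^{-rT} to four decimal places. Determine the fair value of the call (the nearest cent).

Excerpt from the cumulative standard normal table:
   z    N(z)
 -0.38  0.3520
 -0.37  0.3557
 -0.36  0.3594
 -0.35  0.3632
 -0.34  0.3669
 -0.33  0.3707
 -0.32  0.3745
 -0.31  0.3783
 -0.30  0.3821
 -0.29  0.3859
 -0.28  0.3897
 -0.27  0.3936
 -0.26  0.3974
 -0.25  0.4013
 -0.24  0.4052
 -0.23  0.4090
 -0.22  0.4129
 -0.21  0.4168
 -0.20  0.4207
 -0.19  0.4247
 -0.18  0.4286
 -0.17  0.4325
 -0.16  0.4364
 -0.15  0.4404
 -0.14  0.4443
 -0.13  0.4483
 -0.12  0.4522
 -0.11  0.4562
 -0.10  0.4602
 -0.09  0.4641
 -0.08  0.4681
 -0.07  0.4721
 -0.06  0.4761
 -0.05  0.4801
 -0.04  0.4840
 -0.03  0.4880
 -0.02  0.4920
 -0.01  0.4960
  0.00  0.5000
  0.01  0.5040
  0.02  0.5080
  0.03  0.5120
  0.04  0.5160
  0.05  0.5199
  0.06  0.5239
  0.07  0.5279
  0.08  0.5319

$60.60

σ√T = 0.46 × 0.8660 = 0.3984
d₁ = [ln(450/500) + (0.062 + ½·0.46²)·0.75] / (σ√T) = (-0.1054 + 0.1259) / 0.3984 = 0.0514 → 0.05
d₂ = 0.0514 − 0.3984 = -0.3469 → -0.35
e^(−rT) = e^(−0.062·0.75) = 0.9546
N(d₁) = N(0.05) = 0.5199;  N(d₂) = N(-0.35) = 0.3632
C = 450·0.5199 − 500·0.9546·0.3632 = 233.9550 − 173.3554 = 60.5996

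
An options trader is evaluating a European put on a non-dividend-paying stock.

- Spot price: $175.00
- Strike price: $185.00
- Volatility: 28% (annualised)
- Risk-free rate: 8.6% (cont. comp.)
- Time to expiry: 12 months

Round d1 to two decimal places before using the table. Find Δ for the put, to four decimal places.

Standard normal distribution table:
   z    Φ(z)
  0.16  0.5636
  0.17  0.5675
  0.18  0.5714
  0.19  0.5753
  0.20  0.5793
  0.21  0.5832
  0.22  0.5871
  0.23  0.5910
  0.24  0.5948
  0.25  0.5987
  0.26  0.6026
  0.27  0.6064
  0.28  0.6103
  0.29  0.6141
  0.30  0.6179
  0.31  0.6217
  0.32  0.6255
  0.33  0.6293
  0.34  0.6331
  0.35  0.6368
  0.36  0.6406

-0.4013

σ√T = 0.28 × 1.0000 = 0.2800
ln(S/K) + (r + σ²/2)T = ln(175/185) + (0.086 + 0.28²/2)·1 = -0.0556 + 0.1252 = 0.0696
d₁ = 0.0696 / 0.2800 = 0.2487 ≈ 0.25
N(d₁) = N(0.25) = 0.5987
Δ_put = N(d₁) − 1 = 0.5987 − 1 = -0.4013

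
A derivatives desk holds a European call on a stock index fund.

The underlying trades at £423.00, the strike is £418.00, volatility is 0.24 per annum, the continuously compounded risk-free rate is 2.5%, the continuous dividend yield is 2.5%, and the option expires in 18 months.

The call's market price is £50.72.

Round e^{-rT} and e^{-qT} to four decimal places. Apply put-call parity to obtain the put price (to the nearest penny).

exp(−qT) = exp(−0.025·1.5) = 0.9632;  exp(−rT) = exp(−0.025·1.5) = 0.9632
Put-call parity: C − P = S·e^(−qT) − K·e^(−rT) = 423·0.9632 − 418·0.9632 = 407.4336 − 402.6176 = 4.8160
P = C − (C − P) = 50.72 − (4.8160) = 45.9040

£45.90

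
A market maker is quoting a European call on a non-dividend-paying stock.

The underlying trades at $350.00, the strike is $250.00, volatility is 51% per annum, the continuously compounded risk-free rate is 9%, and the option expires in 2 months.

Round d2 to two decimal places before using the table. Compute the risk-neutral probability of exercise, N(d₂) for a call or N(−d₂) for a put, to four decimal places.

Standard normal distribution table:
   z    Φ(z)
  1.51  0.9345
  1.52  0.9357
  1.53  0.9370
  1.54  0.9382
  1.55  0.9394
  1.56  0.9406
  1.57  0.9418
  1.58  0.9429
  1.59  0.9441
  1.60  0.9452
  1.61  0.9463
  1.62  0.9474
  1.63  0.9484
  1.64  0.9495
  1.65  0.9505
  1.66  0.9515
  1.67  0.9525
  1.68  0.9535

0.9429

T = 0.1667;  σ√T = 0.2082
d₁ = [ln(350/250) + (0.09 + 0.51²/2)·0.1667] / 0.2082 = [0.3365 + 0.0367] / 0.2082 = 1.7922 which rounds to 1.79
d₂ = d₁ − σ√T = 1.7922 − 0.2082 = 1.5840 which rounds to 1.58
Risk-neutral Pr[S_T > K] = N(d₂) = N(1.58) = 0.9429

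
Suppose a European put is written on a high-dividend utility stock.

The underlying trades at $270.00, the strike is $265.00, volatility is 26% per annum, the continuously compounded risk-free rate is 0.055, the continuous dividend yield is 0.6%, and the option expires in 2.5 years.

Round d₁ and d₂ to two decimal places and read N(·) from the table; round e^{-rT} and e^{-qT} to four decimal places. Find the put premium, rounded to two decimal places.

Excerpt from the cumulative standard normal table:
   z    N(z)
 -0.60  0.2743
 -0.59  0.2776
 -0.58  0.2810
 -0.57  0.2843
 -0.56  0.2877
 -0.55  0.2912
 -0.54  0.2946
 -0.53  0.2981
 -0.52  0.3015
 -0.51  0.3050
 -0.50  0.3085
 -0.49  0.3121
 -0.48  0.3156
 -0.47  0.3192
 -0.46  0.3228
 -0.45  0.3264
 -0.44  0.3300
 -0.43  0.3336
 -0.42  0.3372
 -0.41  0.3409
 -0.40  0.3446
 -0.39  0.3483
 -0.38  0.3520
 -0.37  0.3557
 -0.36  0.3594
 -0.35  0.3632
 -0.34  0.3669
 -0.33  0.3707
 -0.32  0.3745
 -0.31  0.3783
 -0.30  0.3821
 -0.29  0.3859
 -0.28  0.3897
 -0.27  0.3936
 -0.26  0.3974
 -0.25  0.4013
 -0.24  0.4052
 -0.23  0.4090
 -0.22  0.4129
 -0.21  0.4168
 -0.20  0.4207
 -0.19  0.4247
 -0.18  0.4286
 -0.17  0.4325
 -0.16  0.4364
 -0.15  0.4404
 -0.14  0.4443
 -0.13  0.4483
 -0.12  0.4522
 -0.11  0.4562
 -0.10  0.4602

$25.16

σ√T = 0.26·√2.5 = 0.4111
d₁ = [ln(270/265) + (0.055 − 0.006 + 0.26²/2)·2.5] / 0.4111 = [0.0187 + 0.2070] / 0.4111 = 0.5490 ≈ 0.55
d₂ = d₁ − σ√T = 0.5490 − 0.4111 = 0.1379 ≈ 0.14
exp(−qT) = exp(−0.006·2.5) = 0.9851;  exp(−rT) = exp(−0.055·2.5) = 0.8715
N(−d₂) = N(-0.14) = 0.4443;  N(−d₁) = N(-0.55) = 0.2912
P = 265·0.8715·0.4443 − 270·0.9851·0.2912 = 102.6100 − 77.4525 = 25.1575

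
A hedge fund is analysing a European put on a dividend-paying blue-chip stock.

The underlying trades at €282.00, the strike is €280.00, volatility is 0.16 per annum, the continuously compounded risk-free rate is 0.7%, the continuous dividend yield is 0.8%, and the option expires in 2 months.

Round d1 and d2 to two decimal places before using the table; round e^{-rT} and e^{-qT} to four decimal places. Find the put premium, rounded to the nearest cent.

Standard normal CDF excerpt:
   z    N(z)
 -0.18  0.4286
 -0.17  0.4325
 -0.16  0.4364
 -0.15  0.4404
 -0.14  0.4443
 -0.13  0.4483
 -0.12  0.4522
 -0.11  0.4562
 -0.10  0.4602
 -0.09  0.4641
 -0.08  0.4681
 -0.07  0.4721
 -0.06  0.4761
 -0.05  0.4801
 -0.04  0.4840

€6.90

σ√T = 0.16 × 0.4082 = 0.0653
d₁ = [ln(282/280) + (0.007 − 0.008 + ½·0.16²)·0.1667] / (σ√T) = (0.0071 + 0.0020) / 0.0653 = 0.1391 which rounds to 0.14
d₂ = 0.1391 − 0.0653 = 0.0738 which rounds to 0.07
exp(−qT) = exp(−0.008·0.1667) = 0.9987;  exp(−rT) = exp(−0.007·0.1667) = 0.9988
P = 280·0.9988·N(-0.07) − 282·0.9987·N(-0.14) = 280·0.9988·0.4721 − 282·0.9987·0.4443 = 132.0294 − 125.1297 = 6.8997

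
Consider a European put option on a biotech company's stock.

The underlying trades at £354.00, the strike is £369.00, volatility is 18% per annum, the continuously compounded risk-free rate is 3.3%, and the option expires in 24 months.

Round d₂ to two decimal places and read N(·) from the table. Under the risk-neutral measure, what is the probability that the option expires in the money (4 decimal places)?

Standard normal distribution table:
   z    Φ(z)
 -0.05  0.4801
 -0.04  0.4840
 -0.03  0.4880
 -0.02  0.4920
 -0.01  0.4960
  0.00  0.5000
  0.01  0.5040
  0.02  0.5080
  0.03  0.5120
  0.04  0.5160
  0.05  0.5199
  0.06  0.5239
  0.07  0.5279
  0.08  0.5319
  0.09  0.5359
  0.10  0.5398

σ√T = 0.18 × 1.4142 = 0.2546
d₁ = [ln(354/369) + (0.033 + 0.18²/2)·2] / 0.2546 = [-0.0415 + 0.0984] / 0.2546 = 0.2235 → 0.22
d₂ = d₁ − σ√T = 0.2235 − 0.2546 = -0.0310 → -0.03
Pr(exercise) under Q = N(−d₂) = N(0.03) = 0.5120

0.5120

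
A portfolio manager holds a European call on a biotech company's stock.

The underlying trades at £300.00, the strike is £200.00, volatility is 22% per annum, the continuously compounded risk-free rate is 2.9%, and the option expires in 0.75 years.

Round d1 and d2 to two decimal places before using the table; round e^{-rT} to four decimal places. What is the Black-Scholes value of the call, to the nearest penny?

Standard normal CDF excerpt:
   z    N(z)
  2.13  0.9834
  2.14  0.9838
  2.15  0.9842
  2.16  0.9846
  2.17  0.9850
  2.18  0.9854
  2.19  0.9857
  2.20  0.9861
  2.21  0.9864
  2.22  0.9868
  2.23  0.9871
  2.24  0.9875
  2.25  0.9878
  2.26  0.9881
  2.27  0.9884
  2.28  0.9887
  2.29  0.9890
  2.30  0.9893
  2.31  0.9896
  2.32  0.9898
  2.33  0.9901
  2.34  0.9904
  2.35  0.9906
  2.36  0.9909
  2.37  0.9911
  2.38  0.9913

σ√T = 0.22 × 0.8660 = 0.1905
ln(S/K) + (r + σ²/2)T = ln(300/200) + (0.029 + 0.22²/2)·0.75 = 0.4055 + 0.0399 = 0.4454
d₁ = 0.4454 / 0.1905 = 2.3376 ≈ 2.34
d₂ = d₁ − σ√T = 2.3376 − 0.1905 = 2.1470 ≈ 2.15
exp(−rT) = exp(−0.029·0.75) = 0.9785
N(d₁) = N(2.34) = 0.9904;  N(d₂) = N(2.15) = 0.9842
C = 300·0.9904 − 200·0.9785·0.9842 = 297.1200 − 192.6079 = 104.5121

£104.51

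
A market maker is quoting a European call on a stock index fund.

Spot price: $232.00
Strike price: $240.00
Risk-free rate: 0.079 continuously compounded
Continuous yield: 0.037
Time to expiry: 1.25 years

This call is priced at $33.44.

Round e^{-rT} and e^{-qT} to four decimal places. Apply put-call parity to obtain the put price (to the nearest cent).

$29.37

exp(−qT) = exp(−0.037·1.25) = 0.9548;  exp(−rT) = exp(−0.079·1.25) = 0.9060
Put-call parity: C − P = S·e^(−qT) − K·e^(−rT) = 232·0.9548 − 240·0.9060 = 221.5136 − 217.4400 = 4.0736
P = C − (C − P) = 33.44 − (4.0736) = 29.3664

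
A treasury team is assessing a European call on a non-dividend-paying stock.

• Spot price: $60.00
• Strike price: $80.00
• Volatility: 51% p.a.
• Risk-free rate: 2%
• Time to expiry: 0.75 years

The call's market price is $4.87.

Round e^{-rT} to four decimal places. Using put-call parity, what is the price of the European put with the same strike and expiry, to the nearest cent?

exp(−rT) = exp(−0.02·0.75) = 0.9851
Put-call parity: C − P = S − K·e^(−rT) = 60 − 80·0.9851 = 60 − 78.8080 = -18.8080
P = C − (C − P) = 4.87 − (-18.8080) = 23.6780

$23.68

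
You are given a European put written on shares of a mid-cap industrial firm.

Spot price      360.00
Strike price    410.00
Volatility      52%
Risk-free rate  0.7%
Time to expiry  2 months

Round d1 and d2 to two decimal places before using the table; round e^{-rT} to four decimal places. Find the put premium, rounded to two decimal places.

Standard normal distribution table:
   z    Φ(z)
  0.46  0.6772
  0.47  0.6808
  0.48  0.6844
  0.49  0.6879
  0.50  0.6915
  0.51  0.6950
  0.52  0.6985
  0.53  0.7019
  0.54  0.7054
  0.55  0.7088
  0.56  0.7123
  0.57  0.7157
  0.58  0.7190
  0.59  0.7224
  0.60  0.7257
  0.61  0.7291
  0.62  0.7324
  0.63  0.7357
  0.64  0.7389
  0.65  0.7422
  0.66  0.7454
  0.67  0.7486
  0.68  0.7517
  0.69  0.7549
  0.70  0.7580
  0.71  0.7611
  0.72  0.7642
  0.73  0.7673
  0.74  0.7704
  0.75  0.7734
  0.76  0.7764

62.74

σ√T = 0.52·√0.1667 = 0.2123
d₁ = [ln(360/410) + (0.007 + 0.52²/2)·0.1667] / 0.2123 = [-0.1301 + 0.0237] / 0.2123 = -0.5010 ⇒ -0.50
d₂ = d₁ − σ√T = -0.5010 − 0.2123 = -0.7133 ⇒ -0.71
e^(−rT) = e^(−0.007·0.1667) = 0.9988
N(−d₂) = N(0.71) = 0.7611;  N(−d₁) = N(0.50) = 0.6915
P = 410·0.9988·0.7611 − 360·0.6915 = 311.6765 − 248.9400 = 62.7365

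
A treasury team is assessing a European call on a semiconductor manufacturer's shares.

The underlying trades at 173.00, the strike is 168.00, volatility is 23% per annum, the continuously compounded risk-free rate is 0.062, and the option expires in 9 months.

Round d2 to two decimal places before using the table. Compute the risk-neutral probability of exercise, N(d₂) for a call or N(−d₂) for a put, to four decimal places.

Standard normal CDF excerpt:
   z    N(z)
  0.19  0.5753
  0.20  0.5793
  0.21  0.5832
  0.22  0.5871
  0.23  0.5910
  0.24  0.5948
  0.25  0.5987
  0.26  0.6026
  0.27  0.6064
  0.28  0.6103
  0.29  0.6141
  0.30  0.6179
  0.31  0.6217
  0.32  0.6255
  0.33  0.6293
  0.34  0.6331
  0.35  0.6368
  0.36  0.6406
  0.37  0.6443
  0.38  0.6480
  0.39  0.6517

σ√T = 0.23 × 0.8660 = 0.1992
d₁ = [ln(173/168) + (0.062 + 0.23²/2)·0.75] / 0.1992 = [0.0293 + 0.0663] / 0.1992 = 0.4803 which rounds to 0.48
d₂ = d₁ − σ√T = 0.4803 − 0.1992 = 0.2811 which rounds to 0.28
Pr(exercise) under Q = N(d₂) = 0.6103

0.6103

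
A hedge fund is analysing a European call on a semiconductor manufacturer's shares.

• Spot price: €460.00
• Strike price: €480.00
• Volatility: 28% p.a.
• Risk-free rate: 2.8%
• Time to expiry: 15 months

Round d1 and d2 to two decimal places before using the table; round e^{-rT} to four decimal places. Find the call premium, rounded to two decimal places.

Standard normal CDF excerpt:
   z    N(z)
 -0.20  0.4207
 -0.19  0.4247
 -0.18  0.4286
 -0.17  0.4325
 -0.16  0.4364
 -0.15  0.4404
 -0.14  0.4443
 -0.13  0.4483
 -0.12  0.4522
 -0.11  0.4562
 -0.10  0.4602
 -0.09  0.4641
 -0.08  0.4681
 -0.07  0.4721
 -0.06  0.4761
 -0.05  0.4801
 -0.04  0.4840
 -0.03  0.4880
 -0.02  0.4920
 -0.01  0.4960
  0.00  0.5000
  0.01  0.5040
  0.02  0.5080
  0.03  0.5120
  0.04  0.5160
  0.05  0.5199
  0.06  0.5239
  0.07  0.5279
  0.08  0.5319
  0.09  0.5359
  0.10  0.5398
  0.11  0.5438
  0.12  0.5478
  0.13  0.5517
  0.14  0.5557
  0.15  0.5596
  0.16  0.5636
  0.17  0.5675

σ√T = 0.28·√1.25 = 0.3130
d₁ = [ln(460/480) + (0.028 + ½·0.28²)·1.25] / (σ√T) = (-0.0426 + 0.0840) / 0.3130 = 0.1324 which rounds to 0.13
d₂ = 0.1324 − 0.3130 = -0.1807 which rounds to -0.18
exp(−rT) = exp(−0.028·1.25) = 0.9656
N(d₁) = N(0.13) = 0.5517;  N(d₂) = N(-0.18) = 0.4286
C = 460·0.5517 − 480·0.9656·0.4286 = 253.7820 − 198.6510 = 55.1310

€55.13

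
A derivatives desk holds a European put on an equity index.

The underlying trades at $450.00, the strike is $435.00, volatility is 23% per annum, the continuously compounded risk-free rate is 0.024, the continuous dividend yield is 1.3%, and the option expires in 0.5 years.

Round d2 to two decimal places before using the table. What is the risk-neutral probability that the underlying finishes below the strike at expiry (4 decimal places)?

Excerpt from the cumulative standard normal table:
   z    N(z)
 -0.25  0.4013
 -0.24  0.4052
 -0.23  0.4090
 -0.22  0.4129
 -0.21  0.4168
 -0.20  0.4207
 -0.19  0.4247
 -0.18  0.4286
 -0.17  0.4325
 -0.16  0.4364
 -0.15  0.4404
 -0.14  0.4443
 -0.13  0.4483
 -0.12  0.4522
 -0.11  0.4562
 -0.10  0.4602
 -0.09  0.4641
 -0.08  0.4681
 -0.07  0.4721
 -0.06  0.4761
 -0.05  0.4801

0.4364

σ√T = 0.23 × 0.7071 = 0.1626
d₁ = [ln(450/435) + (0.024 − 0.013 + ½·0.23²)·0.5] / (σ√T) = (0.0339 + 0.0187) / 0.1626 = 0.3236 ≈ 0.32
d₂ = 0.3236 − 0.1626 = 0.1610 ≈ 0.16
Pr(exercise) under Q = N(−d₂) = N(-0.16) = 0.4364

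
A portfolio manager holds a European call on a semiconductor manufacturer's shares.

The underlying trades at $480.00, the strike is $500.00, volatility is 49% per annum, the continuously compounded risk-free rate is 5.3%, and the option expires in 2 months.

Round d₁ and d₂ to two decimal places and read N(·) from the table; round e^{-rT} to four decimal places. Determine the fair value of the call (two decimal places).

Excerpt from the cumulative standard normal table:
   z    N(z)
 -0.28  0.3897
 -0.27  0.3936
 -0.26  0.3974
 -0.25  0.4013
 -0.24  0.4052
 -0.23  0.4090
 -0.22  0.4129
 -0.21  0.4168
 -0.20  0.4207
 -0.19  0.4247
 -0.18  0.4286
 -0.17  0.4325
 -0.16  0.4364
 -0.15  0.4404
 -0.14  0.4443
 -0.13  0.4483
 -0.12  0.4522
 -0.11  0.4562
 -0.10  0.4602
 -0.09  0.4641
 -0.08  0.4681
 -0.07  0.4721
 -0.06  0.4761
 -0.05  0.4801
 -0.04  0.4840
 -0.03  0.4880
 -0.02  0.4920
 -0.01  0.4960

$31.58

σ√T = 0.49 × 0.4082 = 0.2000
d₁ = [ln(480/500) + (0.053 + 0.49²/2)·0.1667] / 0.2000 = [-0.0408 + 0.0288] / 0.2000 = -0.0599 ≈ -0.06
d₂ = d₁ − σ√T = -0.0599 − 0.2000 = -0.2599 ≈ -0.26
e^(−rT) = e^(−0.053·0.1667) = 0.9912
N(d₁) = N(-0.06) = 0.4761;  N(d₂) = N(-0.26) = 0.3974
C = 480·0.4761 − 500·0.9912·0.3974 = 228.5280 − 196.9514 = 31.5766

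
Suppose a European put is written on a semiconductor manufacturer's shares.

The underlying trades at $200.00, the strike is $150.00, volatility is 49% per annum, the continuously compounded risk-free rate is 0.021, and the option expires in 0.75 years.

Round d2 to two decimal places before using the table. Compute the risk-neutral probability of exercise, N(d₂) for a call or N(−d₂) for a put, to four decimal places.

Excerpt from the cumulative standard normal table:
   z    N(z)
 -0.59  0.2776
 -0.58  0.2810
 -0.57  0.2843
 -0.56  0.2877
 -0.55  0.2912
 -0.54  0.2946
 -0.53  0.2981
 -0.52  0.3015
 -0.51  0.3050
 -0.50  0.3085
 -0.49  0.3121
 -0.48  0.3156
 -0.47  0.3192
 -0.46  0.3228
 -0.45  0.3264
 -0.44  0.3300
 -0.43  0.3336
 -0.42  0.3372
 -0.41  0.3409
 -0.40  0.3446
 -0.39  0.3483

0.3085

σ√T = 0.49·√0.75 = 0.4244
d₁ = [ln(200/150) + (0.021 + 0.49²/2)·0.75] / 0.4244 = [0.2877 + 0.1058] / 0.4244 = 0.9272 → 0.93
d₂ = d₁ − σ√T = 0.9272 − 0.4244 = 0.5029 → 0.50
Pr(exercise) under Q = N(−d₂) = N(-0.50) = 0.3085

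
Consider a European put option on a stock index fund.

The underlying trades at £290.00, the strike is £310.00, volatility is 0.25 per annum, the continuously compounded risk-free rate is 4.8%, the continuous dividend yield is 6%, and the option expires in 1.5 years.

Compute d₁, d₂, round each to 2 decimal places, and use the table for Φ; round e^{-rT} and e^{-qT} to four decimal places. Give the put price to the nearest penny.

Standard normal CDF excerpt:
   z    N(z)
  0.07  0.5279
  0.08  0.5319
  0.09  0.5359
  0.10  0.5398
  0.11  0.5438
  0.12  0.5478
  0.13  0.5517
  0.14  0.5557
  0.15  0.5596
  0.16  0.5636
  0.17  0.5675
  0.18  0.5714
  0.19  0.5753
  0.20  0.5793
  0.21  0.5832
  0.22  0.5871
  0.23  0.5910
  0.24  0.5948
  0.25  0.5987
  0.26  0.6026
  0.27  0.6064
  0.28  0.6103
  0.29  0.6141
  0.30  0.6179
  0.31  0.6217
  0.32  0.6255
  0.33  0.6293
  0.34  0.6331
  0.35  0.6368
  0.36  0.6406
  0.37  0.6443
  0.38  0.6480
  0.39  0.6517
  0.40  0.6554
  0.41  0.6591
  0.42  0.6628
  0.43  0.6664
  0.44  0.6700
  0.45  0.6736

£47.04

σ√T = 0.25 × 1.2247 = 0.3062
d₁ = [ln(290/310) + (0.048 − 0.06 + ½·0.25²)·1.5] / (σ√T) = (-0.0667 + 0.0289) / 0.3062 = -0.1235 ⇒ -0.12
d₂ = -0.1235 − 0.3062 = -0.4297 ⇒ -0.43
exp(−qT) = exp(−0.06·1.5) = 0.9139;  exp(−rT) = exp(−0.048·1.5) = 0.9305
N(−d₂) = N(0.43) = 0.6664;  N(−d₁) = N(0.12) = 0.5478
P = 310·0.9305·0.6664 − 290·0.9139·0.5478 = 192.2264 − 145.1840 = 47.0424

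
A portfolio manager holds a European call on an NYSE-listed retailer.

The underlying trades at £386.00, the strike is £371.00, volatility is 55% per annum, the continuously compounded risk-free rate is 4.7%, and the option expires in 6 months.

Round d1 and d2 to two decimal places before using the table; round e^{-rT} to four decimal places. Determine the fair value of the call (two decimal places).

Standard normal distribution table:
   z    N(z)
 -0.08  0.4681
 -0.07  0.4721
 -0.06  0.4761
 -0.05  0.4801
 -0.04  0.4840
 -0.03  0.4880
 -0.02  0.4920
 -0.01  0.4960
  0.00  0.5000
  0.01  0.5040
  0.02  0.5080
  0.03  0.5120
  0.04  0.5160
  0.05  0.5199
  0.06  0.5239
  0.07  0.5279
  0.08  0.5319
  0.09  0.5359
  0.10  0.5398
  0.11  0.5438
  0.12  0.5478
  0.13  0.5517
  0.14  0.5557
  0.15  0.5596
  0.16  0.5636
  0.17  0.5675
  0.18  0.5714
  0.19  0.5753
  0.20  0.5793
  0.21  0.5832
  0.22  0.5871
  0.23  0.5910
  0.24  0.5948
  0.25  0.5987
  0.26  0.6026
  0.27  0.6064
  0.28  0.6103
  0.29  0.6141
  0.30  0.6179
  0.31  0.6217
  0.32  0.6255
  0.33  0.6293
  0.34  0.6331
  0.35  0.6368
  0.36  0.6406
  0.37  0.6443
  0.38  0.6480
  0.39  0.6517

£70.42

T = 0.5;  σ√T = 0.3889
ln(S/K) + (r + σ²/2)T = ln(386/371) + (0.047 + 0.55²/2)·0.5 = 0.0396 + 0.0991 = 0.1388
d₁ = 0.1388 / 0.3889 = 0.3568 → 0.36
d₂ = d₁ − σ√T = 0.3568 − 0.3889 = -0.0321 → -0.03
e^(−rT) = e^(−0.047·0.5) = 0.9768
C = 386·N(0.36) − 371·0.9768·N(-0.03) = 386·0.6406 − 371·0.9768·0.4880 = 247.2716 − 176.8477 = 70.4239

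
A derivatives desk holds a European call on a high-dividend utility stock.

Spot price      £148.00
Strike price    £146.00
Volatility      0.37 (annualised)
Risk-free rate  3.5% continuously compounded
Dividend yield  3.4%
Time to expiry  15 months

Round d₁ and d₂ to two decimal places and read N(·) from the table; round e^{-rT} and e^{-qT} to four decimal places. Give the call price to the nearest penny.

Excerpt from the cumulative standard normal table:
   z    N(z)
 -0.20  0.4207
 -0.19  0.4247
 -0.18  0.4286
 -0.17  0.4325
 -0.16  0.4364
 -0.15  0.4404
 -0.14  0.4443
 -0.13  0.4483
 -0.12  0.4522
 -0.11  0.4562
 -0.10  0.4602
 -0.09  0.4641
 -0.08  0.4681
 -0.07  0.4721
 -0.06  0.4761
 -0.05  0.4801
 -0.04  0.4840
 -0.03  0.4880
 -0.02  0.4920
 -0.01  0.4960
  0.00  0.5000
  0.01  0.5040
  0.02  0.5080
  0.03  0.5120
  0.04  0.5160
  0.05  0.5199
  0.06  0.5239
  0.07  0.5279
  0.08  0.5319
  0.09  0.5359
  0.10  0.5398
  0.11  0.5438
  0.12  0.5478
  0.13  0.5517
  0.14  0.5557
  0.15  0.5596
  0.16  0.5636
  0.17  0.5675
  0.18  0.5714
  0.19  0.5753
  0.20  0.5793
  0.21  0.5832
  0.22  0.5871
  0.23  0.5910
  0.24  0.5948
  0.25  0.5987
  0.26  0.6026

£23.93

T = 1.25;  σ√T = 0.4137
d₁ = [ln(148/146) + (0.035 − 0.034 + 0.37²/2)·1.25] / 0.4137 = [0.0136 + 0.0868] / 0.4137 = 0.2427 which rounds to 0.24
d₂ = d₁ − σ√T = 0.2427 − 0.4137 = -0.1709 which rounds to -0.17
e^(−qT) = e^(−0.034·1.25) = 0.9584;  e^(−rT) = e^(−0.035·1.25) = 0.9572
N(d₁) = N(0.24) = 0.5948;  N(d₂) = N(-0.17) = 0.4325
C = 148·0.9584·0.5948 − 146·0.9572·0.4325 = 84.3683 − 60.4424 = 23.9259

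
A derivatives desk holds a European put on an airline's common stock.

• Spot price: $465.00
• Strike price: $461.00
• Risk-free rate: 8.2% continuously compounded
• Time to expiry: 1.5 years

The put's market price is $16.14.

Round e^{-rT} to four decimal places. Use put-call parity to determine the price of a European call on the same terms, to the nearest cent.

exp(−rT) = exp(−0.082·1.5) = 0.8843
Put-call parity: C − P = S − K·e^(−rT) = 465 − 461·0.8843 = 465 − 407.6623 = 57.3377
C = P + (C − P) = 16.14 + (57.3377) = 73.4777

$73.48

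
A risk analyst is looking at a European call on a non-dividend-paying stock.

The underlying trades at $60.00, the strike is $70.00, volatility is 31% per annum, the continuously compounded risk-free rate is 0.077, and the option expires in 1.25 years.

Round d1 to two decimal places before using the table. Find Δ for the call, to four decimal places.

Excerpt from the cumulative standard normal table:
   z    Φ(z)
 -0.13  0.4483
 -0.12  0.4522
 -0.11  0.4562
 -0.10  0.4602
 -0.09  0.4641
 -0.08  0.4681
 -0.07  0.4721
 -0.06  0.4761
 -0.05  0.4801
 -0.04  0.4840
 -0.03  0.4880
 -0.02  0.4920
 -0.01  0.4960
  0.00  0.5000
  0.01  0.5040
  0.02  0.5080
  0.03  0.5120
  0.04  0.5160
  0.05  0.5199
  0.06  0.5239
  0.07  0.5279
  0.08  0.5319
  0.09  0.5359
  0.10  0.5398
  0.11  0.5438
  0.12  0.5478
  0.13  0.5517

T = 1.25;  σ√T = 0.3466
d₁ = [ln(60/70) + (0.077 + 0.31²/2)·1.25] / 0.3466 = [-0.1542 + 0.1563] / 0.3466 = 0.0062 ⇒ 0.01
N(d₁) = N(0.01) = 0.5040
Δ_call = N(d₁) = 0.5040

0.5040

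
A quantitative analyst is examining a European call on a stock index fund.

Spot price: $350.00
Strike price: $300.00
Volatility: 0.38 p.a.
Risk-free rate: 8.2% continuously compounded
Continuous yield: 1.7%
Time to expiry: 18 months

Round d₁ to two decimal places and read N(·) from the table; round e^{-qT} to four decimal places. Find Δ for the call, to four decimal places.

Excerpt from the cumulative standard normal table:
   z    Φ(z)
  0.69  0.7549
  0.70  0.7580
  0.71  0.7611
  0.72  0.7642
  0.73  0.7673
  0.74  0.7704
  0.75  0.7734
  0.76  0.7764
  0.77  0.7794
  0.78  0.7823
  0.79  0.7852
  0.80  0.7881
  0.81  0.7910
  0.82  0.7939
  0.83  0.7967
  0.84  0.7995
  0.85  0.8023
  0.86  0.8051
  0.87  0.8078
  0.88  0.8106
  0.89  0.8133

T = 1.5;  σ√T = 0.4654
d₁ = [ln(350/300) + (0.082 − 0.017 + 0.38²/2)·1.5] / 0.4654 = [0.1542 + 0.2058] / 0.4654 = 0.7734 which rounds to 0.77
N(d₁) = N(0.77) = 0.7794
Δ_call = e^(−qT)·N(d₁) = 0.9748·0.7794 = 0.7598

0.7598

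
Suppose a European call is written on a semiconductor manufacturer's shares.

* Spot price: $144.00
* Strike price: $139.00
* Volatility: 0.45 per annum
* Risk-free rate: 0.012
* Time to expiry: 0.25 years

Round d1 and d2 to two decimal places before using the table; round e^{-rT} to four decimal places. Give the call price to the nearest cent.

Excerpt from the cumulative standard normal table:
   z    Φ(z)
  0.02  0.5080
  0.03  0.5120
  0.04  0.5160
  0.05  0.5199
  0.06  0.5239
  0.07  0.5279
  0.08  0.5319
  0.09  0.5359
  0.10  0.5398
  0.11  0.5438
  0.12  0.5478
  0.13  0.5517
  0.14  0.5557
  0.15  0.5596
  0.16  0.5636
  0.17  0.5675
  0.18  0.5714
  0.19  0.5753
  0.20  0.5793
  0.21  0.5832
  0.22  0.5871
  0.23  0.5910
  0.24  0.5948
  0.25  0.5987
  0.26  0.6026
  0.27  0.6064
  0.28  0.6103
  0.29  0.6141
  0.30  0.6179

$15.28

σ√T = 0.45·√0.25 = 0.2250
d₁ = [ln(144/139) + (0.012 + 0.45²/2)·0.25] / 0.2250 = [0.0353 + 0.0283] / 0.2250 = 0.2829 which rounds to 0.28
d₂ = d₁ − σ√T = 0.2829 − 0.2250 = 0.0579 which rounds to 0.06
exp(−rT) = exp(−0.012·0.25) = 0.9970
C = 144·N(0.28) − 139·0.9970·N(0.06) = 144·0.6103 − 139·0.9970·0.5239 = 87.8832 − 72.6036 = 15.2796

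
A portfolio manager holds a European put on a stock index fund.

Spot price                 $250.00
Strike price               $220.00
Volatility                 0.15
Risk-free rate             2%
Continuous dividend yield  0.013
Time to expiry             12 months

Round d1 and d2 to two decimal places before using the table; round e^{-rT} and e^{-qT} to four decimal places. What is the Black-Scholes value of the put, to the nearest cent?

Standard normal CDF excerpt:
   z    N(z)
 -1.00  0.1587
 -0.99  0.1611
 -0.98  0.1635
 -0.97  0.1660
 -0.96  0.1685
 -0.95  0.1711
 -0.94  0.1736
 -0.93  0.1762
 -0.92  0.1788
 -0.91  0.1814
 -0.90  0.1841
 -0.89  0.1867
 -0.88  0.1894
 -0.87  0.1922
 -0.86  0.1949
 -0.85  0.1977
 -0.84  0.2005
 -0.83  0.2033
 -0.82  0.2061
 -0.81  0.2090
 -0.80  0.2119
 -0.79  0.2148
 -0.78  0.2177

$3.48

σ√T = 0.15 × 1.0000 = 0.1500
ln(S/K) + (r − q + σ²/2)T = ln(250/220) + (0.02 − 0.013 + 0.15²/2)·1 = 0.1278 + 0.0183 = 0.1461
d₁ = 0.1461 / 0.1500 = 0.9739 → 0.97
d₂ = d₁ − σ√T = 0.9739 − 0.1500 = 0.8239 → 0.82
exp(−qT) = exp(−0.013·1) = 0.9871;  exp(−rT) = exp(−0.02·1) = 0.9802
N(−d₂) = N(-0.82) = 0.2061;  N(−d₁) = N(-0.97) = 0.1660
P = 220·0.9802·0.2061 − 250·0.9871·0.1660 = 44.4442 − 40.9647 = 3.4796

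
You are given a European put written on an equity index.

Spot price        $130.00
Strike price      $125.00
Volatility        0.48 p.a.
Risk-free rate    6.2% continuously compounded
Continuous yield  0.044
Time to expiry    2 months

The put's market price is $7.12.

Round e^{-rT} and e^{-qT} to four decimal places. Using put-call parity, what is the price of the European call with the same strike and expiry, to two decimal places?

$12.46

e^(−qT) = e^(−0.044·0.1667) = 0.9927;  e^(−rT) = e^(−0.062·0.1667) = 0.9897
Put-call parity: C − P = S·e^(−qT) − K·e^(−rT) = 130·0.9927 − 125·0.9897 = 129.0510 − 123.7125 = 5.3385
C = P + (C − P) = 7.12 + (5.3385) = 12.4585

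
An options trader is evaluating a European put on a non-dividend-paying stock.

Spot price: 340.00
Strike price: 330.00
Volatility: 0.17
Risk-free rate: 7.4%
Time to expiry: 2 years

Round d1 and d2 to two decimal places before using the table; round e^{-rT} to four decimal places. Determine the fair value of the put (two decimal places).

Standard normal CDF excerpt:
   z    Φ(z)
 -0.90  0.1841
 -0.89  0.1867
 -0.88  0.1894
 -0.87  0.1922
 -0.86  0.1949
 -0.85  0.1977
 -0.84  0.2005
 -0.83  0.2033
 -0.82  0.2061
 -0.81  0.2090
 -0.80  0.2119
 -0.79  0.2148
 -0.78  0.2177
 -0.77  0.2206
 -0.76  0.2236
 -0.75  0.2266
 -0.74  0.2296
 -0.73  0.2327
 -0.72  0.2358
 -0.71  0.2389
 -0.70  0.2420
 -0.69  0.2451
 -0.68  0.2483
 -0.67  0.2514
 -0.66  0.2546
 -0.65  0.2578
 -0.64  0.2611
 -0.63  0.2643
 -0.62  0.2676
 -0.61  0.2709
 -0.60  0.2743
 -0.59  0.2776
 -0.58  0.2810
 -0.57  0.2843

9.89

T = 2;  σ√T = 0.2404
d₁ = [ln(340/330) + (0.074 + ½·0.17²)·2] / (σ√T) = (0.0299 + 0.1769) / 0.2404 = 0.8600 ≈ 0.86
d₂ = 0.8600 − 0.2404 = 0.6196 ≈ 0.62
e^(−rT) = e^(−0.074·2) = 0.8624
N(−d₂) = N(-0.62) = 0.2676;  N(−d₁) = N(-0.86) = 0.1949
P = 330·0.8624·0.2676 − 340·0.1949 = 76.1568 − 66.2660 = 9.8908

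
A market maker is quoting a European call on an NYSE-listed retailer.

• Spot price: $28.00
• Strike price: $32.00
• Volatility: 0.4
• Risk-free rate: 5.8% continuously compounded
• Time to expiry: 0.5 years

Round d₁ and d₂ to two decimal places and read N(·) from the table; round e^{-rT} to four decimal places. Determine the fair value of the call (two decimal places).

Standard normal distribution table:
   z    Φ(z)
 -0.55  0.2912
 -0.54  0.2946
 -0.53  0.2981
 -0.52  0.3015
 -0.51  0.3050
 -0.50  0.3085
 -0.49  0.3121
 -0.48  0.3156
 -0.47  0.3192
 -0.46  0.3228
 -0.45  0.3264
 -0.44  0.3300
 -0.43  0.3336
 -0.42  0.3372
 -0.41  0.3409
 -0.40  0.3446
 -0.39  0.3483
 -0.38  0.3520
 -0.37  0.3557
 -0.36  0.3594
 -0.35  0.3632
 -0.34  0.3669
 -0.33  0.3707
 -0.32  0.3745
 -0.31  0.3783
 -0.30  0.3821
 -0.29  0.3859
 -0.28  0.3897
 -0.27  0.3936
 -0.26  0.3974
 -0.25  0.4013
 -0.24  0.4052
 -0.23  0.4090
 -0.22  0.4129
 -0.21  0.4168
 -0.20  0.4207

$1.97

σ√T = 0.4 × 0.7071 = 0.2828
d₁ = [ln(28/32) + (0.058 + ½·0.4²)·0.5] / (σ√T) = (-0.1335 + 0.0690) / 0.2828 = -0.2282 which rounds to -0.23
d₂ = -0.2282 − 0.2828 = -0.5110 which rounds to -0.51
exp(−rT) = exp(−0.058·0.5) = 0.9714
N(d₁) = N(-0.23) = 0.4090;  N(d₂) = N(-0.51) = 0.3050
C = 28·0.4090 − 32·0.9714·0.3050 = 11.4520 − 9.4809 = 1.9711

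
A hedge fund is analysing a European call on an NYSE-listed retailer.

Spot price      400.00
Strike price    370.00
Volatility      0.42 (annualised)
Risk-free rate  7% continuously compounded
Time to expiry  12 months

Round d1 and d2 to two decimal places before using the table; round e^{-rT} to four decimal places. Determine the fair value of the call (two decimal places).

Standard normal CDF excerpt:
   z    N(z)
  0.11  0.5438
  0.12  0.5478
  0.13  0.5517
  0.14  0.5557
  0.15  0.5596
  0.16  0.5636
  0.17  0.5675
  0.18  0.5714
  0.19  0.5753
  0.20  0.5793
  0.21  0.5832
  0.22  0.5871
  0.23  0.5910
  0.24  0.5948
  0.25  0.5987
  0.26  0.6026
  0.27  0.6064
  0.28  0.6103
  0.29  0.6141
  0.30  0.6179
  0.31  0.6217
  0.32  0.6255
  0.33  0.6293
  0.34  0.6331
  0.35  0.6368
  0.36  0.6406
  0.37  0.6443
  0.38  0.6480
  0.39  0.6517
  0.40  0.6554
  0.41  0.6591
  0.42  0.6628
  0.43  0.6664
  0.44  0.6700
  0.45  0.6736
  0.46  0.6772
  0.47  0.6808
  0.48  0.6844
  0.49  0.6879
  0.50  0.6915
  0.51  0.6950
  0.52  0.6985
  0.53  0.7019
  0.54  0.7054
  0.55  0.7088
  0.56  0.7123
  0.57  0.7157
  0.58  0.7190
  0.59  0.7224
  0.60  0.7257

σ√T = 0.42·√1 = 0.4200
ln(S/K) + (r + σ²/2)T = ln(400/370) + (0.07 + 0.42²/2)·1 = 0.0780 + 0.1582 = 0.2362
d₁ = 0.2362 / 0.4200 = 0.5623 ≈ 0.56
d₂ = d₁ − σ√T = 0.5623 − 0.4200 = 0.1423 ≈ 0.14
exp(−rT) = exp(−0.07·1) = 0.9324
C = 400·N(0.56) − 370·0.9324·N(0.14) = 400·0.7123 − 370·0.9324·0.5557 = 284.9200 − 191.7098 = 93.2102

93.21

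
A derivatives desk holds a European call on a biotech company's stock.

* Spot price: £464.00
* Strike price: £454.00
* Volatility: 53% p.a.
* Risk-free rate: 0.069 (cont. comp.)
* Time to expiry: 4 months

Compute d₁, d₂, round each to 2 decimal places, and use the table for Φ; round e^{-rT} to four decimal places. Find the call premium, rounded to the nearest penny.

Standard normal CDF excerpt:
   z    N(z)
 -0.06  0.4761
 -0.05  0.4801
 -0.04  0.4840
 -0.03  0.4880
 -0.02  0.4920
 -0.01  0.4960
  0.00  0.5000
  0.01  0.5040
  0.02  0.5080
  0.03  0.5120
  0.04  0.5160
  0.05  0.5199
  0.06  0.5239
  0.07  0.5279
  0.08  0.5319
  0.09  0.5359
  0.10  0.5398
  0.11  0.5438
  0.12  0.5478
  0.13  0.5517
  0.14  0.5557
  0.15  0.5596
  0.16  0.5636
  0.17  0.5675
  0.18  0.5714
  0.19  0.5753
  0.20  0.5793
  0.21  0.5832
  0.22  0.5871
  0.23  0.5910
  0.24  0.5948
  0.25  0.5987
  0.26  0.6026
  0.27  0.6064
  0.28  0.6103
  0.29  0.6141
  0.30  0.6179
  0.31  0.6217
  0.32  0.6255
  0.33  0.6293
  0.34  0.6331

σ√T = 0.53 × 0.5774 = 0.3060
ln(S/K) + (r + σ²/2)T = ln(464/454) + (0.069 + 0.53²/2)·0.3333 = 0.0218 + 0.0698 = 0.0916
d₁ = 0.0916 / 0.3060 = 0.2994 ≈ 0.30
d₂ = d₁ − σ√T = 0.2994 − 0.3060 = -0.0066 ≈ -0.01
exp(−rT) = exp(−0.069·0.3333) = 0.9773
N(d₁) = N(0.30) = 0.6179;  N(d₂) = N(-0.01) = 0.4960
C = 464·0.6179 − 454·0.9773·0.4960 = 286.7056 − 220.0723 = 66.6333

£66.63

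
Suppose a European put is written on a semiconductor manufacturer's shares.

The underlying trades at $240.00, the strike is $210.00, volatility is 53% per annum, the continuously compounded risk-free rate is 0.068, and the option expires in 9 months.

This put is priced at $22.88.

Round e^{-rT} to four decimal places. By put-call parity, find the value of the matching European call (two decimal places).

exp(−rT) = exp(−0.068·0.75) = 0.9503
Put-call parity: C − P = S − K·e^(−rT) = 240 − 210·0.9503 = 240 − 199.5630 = 40.4370
C = P + (C − P) = 22.88 + (40.4370) = 63.3170

$63.32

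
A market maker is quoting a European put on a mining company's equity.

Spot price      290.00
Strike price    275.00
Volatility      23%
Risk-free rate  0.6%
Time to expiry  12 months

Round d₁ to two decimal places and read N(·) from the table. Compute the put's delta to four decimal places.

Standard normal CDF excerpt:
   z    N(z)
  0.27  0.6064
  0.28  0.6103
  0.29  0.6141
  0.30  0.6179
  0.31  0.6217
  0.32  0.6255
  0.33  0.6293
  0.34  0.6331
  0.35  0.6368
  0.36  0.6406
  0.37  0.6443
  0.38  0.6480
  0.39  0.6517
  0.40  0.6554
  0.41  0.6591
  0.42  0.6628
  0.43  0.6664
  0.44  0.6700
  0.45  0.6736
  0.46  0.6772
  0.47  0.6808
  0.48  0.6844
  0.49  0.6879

-0.3557

σ√T = 0.23 × 1.0000 = 0.2300
d₁ = [ln(290/275) + (0.006 + 0.23²/2)·1] / 0.2300 = [0.0531 + 0.0324] / 0.2300 = 0.3720 → 0.37
N(d₁) = N(0.37) = 0.6443
Δ_put = N(d₁) − 1 = 0.6443 − 1 = -0.3557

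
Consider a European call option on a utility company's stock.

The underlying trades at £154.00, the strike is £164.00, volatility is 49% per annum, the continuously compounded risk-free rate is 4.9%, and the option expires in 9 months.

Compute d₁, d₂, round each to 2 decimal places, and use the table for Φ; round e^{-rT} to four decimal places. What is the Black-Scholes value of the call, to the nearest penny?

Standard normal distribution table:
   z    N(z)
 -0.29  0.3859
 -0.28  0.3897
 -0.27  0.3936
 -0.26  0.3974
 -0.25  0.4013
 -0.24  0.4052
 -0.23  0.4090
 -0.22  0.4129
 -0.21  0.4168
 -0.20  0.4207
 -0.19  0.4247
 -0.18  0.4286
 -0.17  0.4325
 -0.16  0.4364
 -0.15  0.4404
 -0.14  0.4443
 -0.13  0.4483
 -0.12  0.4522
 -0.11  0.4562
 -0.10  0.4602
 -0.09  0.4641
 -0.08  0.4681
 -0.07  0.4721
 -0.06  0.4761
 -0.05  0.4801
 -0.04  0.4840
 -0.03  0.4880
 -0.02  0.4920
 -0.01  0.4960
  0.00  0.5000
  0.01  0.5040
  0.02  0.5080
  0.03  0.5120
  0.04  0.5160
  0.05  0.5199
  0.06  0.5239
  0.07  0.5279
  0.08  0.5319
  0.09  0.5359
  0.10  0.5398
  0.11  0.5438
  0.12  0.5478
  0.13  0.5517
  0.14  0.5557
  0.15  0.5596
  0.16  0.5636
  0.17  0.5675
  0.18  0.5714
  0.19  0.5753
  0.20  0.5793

£23.96

σ√T = 0.49 × 0.8660 = 0.4244
d₁ = [ln(154/164) + (0.049 + 0.49²/2)·0.75] / 0.4244 = [-0.0629 + 0.1268] / 0.4244 = 0.1505 → 0.15
d₂ = d₁ − σ√T = 0.1505 − 0.4244 = -0.2738 → -0.27
e^(−rT) = e^(−0.049·0.75) = 0.9639
N(d₁) = N(0.15) = 0.5596;  N(d₂) = N(-0.27) = 0.3936
C = 154·0.5596 − 164·0.9639·0.3936 = 86.1784 − 62.2201 = 23.9583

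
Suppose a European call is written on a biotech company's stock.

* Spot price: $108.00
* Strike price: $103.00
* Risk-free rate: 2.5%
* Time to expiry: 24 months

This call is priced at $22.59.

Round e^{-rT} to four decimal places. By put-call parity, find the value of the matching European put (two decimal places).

$12.56

exp(−rT) = exp(−0.025·2) = 0.9512
Put-call parity: C − P = S − K·e^(−rT) = 108 − 103·0.9512 = 108 − 97.9736 = 10.0264
P = C − (C − P) = 22.59 − (10.0264) = 12.5636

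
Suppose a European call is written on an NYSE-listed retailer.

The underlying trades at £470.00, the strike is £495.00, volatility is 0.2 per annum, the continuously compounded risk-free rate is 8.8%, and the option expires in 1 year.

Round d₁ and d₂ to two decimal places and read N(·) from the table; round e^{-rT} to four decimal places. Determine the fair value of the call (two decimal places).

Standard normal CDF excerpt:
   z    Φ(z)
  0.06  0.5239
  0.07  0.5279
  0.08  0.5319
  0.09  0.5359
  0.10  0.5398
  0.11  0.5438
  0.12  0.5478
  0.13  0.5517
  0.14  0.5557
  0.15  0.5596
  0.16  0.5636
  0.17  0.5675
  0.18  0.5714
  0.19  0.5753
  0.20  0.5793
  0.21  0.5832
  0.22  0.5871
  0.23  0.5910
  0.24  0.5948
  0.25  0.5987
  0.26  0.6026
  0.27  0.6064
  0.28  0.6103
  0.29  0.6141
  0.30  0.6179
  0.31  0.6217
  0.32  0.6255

£45.72

σ√T = 0.2 × 1.0000 = 0.2000
d₁ = [ln(470/495) + (0.088 + 0.2²/2)·1] / 0.2000 = [-0.0518 + 0.1080] / 0.2000 = 0.2809 → 0.28
d₂ = d₁ − σ√T = 0.2809 − 0.2000 = 0.0809 → 0.08
e^(−rT) = e^(−0.088·1) = 0.9158
C = 470·N(0.28) − 495·0.9158·N(0.08) = 470·0.6103 − 495·0.9158·0.5319 = 286.8410 − 241.1214 = 45.7196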